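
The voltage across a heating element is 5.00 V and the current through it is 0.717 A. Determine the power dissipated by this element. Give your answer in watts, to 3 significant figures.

3.58 W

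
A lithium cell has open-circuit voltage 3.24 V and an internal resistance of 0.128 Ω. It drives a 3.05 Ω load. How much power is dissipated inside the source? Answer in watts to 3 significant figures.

r is in series with the load, so it carries the full circuit current — the loss in it is I²r.
I = ε / (r + R) = 3.24 / (0.128 + 3.05) = 1.020 A
P_int = I² r = (1.020)² × 0.128 = 0.1330 W

0.133 W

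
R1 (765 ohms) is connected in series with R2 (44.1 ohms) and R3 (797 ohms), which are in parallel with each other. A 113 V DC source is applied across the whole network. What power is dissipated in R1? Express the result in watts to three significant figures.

15.0 W

First combine the parallel branches into one equivalent R_p, then R1 + R_p is a series pair.
R_p = (44.1×797)/(44.1+797) = 41.79 Ω
R_total = 765 + 41.79 = 806.8 Ω
I = V / R_total = 113 / 806.8 = 0.1401 A
R1 carries the full series current, so P = I²R.
P_R1 = (0.1401)² × 765 = 15.01 W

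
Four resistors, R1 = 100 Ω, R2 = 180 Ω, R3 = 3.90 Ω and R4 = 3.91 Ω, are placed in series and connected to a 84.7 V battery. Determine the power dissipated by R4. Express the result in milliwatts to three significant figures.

Every series element carries the same I. Get I from the total resistance, then P = I² × R4.
R_total = 100 + 180 + 3.90 + 3.91 = 287.8 Ω
I = V / R_total = 84.7 / 287.8 = 0.2943 A
P_R4 = I² × R4 = (0.2943)² × 3.91 = 0.3386 W

339 mW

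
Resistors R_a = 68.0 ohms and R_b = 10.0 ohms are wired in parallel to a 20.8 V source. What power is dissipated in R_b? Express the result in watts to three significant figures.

43.3 W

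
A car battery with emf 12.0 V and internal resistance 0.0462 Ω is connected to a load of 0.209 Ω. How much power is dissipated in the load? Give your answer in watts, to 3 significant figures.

462 W

With r and R in series, I = ε/(r+R); the load dissipates I²R.
I = ε / (r + R) = 12.0 / (0.0462 + 0.209) = 47.02 A
P_load = I² R = (47.02)² × 0.209 = 462.1 W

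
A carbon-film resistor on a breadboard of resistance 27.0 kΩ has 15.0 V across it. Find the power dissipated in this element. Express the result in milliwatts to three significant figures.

With V across and R both known, P = V²/R gives the dissipation directly.
P = (15.0 V)² / 27000 Ω = 0.008333 W

8.33 mW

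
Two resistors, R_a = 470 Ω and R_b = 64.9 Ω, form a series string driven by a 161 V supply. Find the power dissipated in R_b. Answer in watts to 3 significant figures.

Since the resistors are in series they all carry the loop current I = V/R_total; the power in any one is I²R.
R_total = 470 + 64.9 = 534.9 Ω
I = V / R_total = 161 / 534.9 = 0.3010 A
P_R_b = I² × R_b = (0.3010)² × 64.9 = 5.880 W

5.88 W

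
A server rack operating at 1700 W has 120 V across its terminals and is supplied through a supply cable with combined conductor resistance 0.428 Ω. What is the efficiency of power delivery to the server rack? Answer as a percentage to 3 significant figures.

95.2 %

I = P / V = 1700 / 120 = 14.17 A through the supply cable.
P_line = I² R_line = (14.17)² × 0.428 = 85.90 W
P_source = P_load + P_line = 1700 + 85.90 = 1786 W
η = P_load / P_source = 1700 / 1786 = 0.9519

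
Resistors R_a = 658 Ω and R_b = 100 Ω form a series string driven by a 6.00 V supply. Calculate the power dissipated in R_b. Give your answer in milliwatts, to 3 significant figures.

Every series element carries the same I. Get I from the total resistance, then P = I² × R_b.
R_total = 658 + 100 = 758.0 Ω
I = V / R_total = 6.00 / 758.0 = 0.007916 A
P_R_b = I² × R_b = (0.007916)² × 100 = 0.006266 W

6.27 mW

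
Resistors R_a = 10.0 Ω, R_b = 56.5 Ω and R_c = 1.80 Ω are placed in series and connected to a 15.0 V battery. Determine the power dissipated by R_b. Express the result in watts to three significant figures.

2.73 W

The current is common to all series resistors; compute it, then apply P = I²R for the target.
R_total = 10.0 + 56.5 + 1.80 = 68.30 Ω
I = V / R_total = 15.0 / 68.30 = 0.2196 A
P_R_b = I² × R_b = (0.2196)² × 56.5 = 2.725 W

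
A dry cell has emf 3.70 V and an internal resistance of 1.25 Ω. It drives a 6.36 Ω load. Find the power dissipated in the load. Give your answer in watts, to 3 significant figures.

The internal resistance and the load are in series, so the same I flows through both; get I from ε/(r+R), then I²R for the load.
I = ε / (r + R) = 3.70 / (1.25 + 6.36) = 0.4862 A
P_load = I² R = (0.4862)² × 6.36 = 1.503 W

1.50 W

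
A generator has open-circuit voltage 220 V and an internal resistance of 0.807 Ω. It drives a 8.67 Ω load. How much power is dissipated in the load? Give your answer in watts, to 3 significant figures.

Load and internal resistance form a series loop — compute the loop current, then the load power via I²R.
I = ε / (r + R) = 220 / (0.807 + 8.67) = 23.21 A
P_load = I² R = (23.21)² × 8.67 = 4672 W

4670 W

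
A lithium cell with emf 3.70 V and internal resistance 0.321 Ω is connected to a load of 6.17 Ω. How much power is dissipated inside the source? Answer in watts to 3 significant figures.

0.104 W

Internal loss is I²r, with I set by the total series resistance r+R.
I = ε / (r + R) = 3.70 / (0.321 + 6.17) = 0.5700 A
P_int = I² r = (0.5700)² × 0.321 = 0.1043 W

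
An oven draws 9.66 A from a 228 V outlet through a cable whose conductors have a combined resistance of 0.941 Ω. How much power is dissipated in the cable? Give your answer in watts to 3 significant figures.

87.8 W

Line loss is just I²R for the cable — we know both I and R_line directly.
The cable carries the full 9.66 A.
P_line = I² R_line = (9.660)² × 0.941 = 87.81 W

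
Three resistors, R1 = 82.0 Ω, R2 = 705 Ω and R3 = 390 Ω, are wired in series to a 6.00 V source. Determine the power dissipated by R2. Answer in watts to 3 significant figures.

Series elements share the same current, so find I first, then use P = I²R.
R_total = 82.0 + 705 + 390 = 1177 Ω
I = V / R_total = 6.00 / 1177 = 0.005098 A
P_R2 = I² × R2 = (0.005098)² × 705 = 0.01832 W

0.0183 W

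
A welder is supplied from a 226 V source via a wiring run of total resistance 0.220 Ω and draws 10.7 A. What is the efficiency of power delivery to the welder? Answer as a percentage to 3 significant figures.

99.0 %

The wiring run carries the full 10.7 A.
P_line = I² R_line = (10.70)² × 0.220 = 25.19 W
P_source = V I = 226 × 10.70 = 2418 W; P_load = 2393 W
η = P_load / P_source = 2393 / 2418 = 0.9896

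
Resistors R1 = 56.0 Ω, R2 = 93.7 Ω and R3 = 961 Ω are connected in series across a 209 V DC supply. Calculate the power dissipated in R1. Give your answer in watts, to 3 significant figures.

The current is common to all series resistors; compute it, then apply P = I²R for the target.
R_total = 56.0 + 93.7 + 961 = 1111 Ω
I = V / R_total = 209 / 1111 = 0.1882 A
P_R1 = I² × R1 = (0.1882)² × 56.0 = 1.983 W

1.98 W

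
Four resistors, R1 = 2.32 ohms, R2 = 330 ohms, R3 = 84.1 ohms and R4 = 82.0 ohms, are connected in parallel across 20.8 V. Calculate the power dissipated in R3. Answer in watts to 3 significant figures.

5.14 W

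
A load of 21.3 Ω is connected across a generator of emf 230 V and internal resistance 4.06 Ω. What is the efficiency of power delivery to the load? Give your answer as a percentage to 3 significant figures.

Efficiency is P_load / P_total. With a series r and R sharing the same I, P = I²R for each, so η = R/(R+r).
η = R / (R + r) = 21.3 / (21.3 + 4.06) = 0.8399

84.0 %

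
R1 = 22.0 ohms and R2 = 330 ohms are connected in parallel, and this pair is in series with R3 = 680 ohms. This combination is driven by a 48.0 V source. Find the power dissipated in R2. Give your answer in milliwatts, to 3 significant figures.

Combine R1 and R2 into their parallel equivalent first, reducing the network to two series resistors.
R_p = (22.0×330)/(22.0+330) = 20.62 Ω
R_total = R_p + 680 = 20.62 + 680 = 700.6 Ω
I = V / R_total = 48.0 / 700.6 = 0.06851 A
Voltage across the parallel pair: V_p = I × R_p = 0.06851 × 20.62 = 1.413 V
Use P = V²/R for R2 with V = V_p.
P_R2 = (1.413)² / 330 = 0.006050 W

6.05 mW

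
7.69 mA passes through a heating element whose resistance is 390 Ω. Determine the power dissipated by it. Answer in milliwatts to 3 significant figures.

Knowing I and R, the power is just I²R — no need to find V first.
P = (0.007690 A)² × 390 Ω = 0.02306 W

23.1 mW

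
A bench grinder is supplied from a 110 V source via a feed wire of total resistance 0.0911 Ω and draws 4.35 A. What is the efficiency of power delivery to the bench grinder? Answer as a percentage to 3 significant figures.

99.6 %

The feed wire carries the full 4.35 A.
P_line = I² R_line = (4.350)² × 0.0911 = 1.724 W
P_source = V I = 110 × 4.350 = 478.5 W; P_load = 476.8 W
η = P_load / P_source = 476.8 / 478.5 = 0.9964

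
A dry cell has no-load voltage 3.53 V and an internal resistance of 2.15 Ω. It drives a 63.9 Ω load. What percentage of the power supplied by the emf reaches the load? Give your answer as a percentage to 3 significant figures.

η = P_load/(P_load+P_int) = I²R/(I²R+I²r) = R/(R+r) — the I² cancels for series elements.
η = R / (R + r) = 63.9 / (63.9 + 2.15) = 0.9674

96.7 %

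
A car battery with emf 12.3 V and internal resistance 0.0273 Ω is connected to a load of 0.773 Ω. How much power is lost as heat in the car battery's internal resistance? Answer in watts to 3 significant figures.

Internal loss is I²r, with I set by the total series resistance r+R.
I = ε / (r + R) = 12.3 / (0.0273 + 0.773) = 15.37 A
P_int = I² r = (15.37)² × 0.0273 = 6.449 W

6.45 W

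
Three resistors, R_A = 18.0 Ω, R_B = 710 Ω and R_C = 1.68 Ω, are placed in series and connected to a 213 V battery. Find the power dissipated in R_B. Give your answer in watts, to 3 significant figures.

60.5 W

Every series element carries the same I. Get I from the total resistance, then P = I² × R_B.
R_total = 18.0 + 710 + 1.68 = 729.7 Ω
I = V / R_total = 213 / 729.7 = 0.2919 A
P_R_B = I² × R_B = (0.2919)² × 710 = 60.50 W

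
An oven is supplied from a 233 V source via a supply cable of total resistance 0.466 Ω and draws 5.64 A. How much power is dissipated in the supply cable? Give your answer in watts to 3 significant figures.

14.8 W

The supply cable and load are in series, so the same current flows in both; the loss is I²R_line.
The supply cable carries the full 5.64 A.
P_line = I² R_line = (5.640)² × 0.466 = 14.82 W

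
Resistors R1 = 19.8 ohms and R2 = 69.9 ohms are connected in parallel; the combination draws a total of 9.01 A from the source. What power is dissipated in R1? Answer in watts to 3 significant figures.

We need the common branch voltage; get it from I_total × R_eq, then P = V²/R for the branch.
1/R_eq = 1/19.8 + 1/69.9 ⇒ R_eq = 15.43 Ω
V = I_total × R_eq = 9.010 × 15.43 = 139.0 V
P_R1 = V² / R1 = (139.0)² / 19.8 = 976.1 W

976 W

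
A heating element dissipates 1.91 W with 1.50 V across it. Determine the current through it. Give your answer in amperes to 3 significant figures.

1.27 A

The two known quantities fix the third via I = P / V.
I = 1.91 / 1.50 = 1.273 A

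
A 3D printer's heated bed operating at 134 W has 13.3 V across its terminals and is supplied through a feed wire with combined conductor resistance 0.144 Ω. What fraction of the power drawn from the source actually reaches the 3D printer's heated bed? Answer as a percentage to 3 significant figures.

I = P / V = 134 / 13.3 = 10.08 A through the feed wire.
P_line = I² R_line = (10.08)² × 0.144 = 14.62 W
P_source = P_load + P_line = 134.0 + 14.62 = 148.6 W
η = P_load / P_source = 134.0 / 148.6 = 0.9016

90.2 %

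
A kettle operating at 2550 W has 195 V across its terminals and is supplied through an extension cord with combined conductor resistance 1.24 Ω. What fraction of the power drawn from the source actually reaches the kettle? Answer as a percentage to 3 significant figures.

92.3 %

I = P / V = 2550 / 195 = 13.08 A through the extension cord.
P_line = I² R_line = (13.08)² × 1.24 = 212.0 W
P_source = P_load + P_line = 2550 + 212.0 = 2762 W
η = P_load / P_source = 2550 / 2762 = 0.9232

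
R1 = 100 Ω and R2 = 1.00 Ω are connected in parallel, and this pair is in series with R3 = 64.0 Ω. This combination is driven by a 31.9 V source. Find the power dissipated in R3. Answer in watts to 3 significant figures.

15.4 W

First find R_p for the parallel pair, then treat R_p + R3 as a series loop.
R_p = (100×1.00)/(100+1.00) = 0.9901 Ω
R_total = R_p + 64.0 = 0.9901 + 64.0 = 64.99 Ω
I = V / R_total = 31.9 / 64.99 = 0.4908 A
R3 is the series element, so its power is I²R.
P_R3 = (0.4908)² × 64.0 = 15.42 W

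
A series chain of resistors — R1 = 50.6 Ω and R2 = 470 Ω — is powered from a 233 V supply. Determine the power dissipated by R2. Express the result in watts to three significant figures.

94.1 W

Series elements share the same current, so find I first, then use P = I²R.
R_total = 50.6 + 470 = 520.6 Ω
I = V / R_total = 233 / 520.6 = 0.4476 A
P_R2 = I² × R2 = (0.4476)² × 470 = 94.15 W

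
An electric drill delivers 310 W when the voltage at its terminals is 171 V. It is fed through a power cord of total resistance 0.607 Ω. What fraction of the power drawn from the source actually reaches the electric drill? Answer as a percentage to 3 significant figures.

I = P / V = 310 / 171 = 1.813 A through the power cord.
P_line = I² R_line = (1.813)² × 0.607 = 1.995 W
P_source = P_load + P_line = 310.0 + 1.995 = 312.0 W
η = P_load / P_source = 310.0 / 312.0 = 0.9936

99.4 %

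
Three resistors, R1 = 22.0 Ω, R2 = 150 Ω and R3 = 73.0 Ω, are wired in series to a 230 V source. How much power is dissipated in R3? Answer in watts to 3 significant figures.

Every series element carries the same I. Get I from the total resistance, then P = I² × R3.
R_total = 22.0 + 150 + 73.0 = 245.0 Ω
I = V / R_total = 230 / 245.0 = 0.9388 A
P_R3 = I² × R3 = (0.9388)² × 73.0 = 64.33 W

64.3 W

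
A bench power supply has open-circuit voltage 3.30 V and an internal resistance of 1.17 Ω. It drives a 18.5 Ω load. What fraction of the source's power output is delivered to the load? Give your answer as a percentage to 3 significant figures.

94.1 %

Both r and R carry the same current, so the power split is just the resistance split: η = R/(R+r).
η = R / (R + r) = 18.5 / (18.5 + 1.17) = 0.9405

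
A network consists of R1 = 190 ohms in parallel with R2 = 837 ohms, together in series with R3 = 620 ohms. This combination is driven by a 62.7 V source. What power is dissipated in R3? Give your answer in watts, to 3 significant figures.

4.06 W

Combine R1 and R2 into their parallel equivalent first, reducing the network to two series resistors.
R_p = (190×837)/(190+837) = 154.8 Ω
R_total = R_p + 620 = 154.8 + 620 = 774.8 Ω
I = V / R_total = 62.7 / 774.8 = 0.08092 A
R3 is the series element, so its power is I²R.
P_R3 = (0.08092)² × 620 = 4.060 W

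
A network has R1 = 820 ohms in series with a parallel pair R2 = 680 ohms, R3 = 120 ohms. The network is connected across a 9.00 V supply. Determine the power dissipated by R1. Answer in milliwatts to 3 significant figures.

78.1 mW

Replace R2 and R3 with their parallel equivalent so the circuit becomes R1 in series with R_p.
R_p = (680×120)/(680+120) = 102.0 Ω
R_total = 820 + 102.0 = 922.0 Ω
I = V / R_total = 9.00 / 922.0 = 0.009761 A
R1 is in the main series path, so its power is I²R1.
P_R1 = (0.009761)² × 820 = 0.07813 W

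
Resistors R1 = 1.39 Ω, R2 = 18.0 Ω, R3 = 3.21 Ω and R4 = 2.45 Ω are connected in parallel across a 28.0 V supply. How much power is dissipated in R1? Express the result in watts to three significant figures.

Each parallel branch sees the full supply voltage, so P = V²/R applies directly to the target branch.
P_R1 = V² / R1 = (28.0)² / 1.39 Ω = 564.0 W

564 W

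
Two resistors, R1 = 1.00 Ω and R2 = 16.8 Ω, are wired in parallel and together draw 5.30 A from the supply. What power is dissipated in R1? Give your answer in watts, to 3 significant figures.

25.0 W

The branches share the same voltage, but only the total current is given — find V from the equivalent resistance first.
1/R_eq = 1/1.00 + 1/16.8 ⇒ R_eq = 0.9438 Ω
V = I_total × R_eq = 5.300 × 0.9438 = 5.002 V
P_R1 = V² / R1 = (5.002)² / 1.00 = 25.02 W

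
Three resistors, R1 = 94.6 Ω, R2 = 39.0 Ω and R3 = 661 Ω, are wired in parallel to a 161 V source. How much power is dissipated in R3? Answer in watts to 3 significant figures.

39.2 W

Every branch has 161 V across it, so for R3 the power is simply V²/R.
P_R3 = V² / R3 = (161)² / 661 Ω = 39.21 W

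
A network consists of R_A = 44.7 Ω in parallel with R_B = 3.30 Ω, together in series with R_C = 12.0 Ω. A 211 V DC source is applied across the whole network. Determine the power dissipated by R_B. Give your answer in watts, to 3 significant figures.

Reduce the parallel combination to a single R_p; the circuit then becomes R_p in series with the remaining resistor.
R_p = (44.7×3.30)/(44.7+3.30) = 3.073 Ω
R_total = R_p + 12.0 = 3.073 + 12.0 = 15.07 Ω
I = V / R_total = 211 / 15.07 = 14.00 A
Voltage across the parallel pair: V_p = I × R_p = 14.00 × 3.073 = 43.02 V
R_B sits across V_p; its power is V_p²/R.
P_R_B = (43.02)² / 3.30 = 560.8 W

561 W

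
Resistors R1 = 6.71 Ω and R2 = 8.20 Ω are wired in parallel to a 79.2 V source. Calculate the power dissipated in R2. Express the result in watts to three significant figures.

765 W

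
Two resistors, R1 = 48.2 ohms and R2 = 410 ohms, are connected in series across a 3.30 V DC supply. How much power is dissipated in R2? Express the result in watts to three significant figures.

Since the resistors are in series they all carry the loop current I = V/R_total; the power in any one is I²R.
R_total = 48.2 + 410 = 458.2 Ω
I = V / R_total = 3.30 / 458.2 = 0.007202 A
P_R2 = I² × R2 = (0.007202)² × 410 = 0.02127 W

0.0213 W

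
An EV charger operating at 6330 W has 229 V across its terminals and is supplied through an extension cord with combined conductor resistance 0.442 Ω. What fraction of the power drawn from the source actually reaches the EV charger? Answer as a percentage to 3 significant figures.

94.9 %

I = P / V = 6330 / 229 = 27.64 A through the extension cord.
P_line = I² R_line = (27.64)² × 0.442 = 337.7 W
P_source = P_load + P_line = 6330 + 337.7 = 6668 W
η = P_load / P_source = 6330 / 6668 = 0.9493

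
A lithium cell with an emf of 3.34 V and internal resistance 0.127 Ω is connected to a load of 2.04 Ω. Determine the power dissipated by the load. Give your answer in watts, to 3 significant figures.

Load and internal resistance form a series loop — compute the loop current, then the load power via I²R.
I = ε / (r + R) = 3.34 / (0.127 + 2.04) = 1.541 A
P_load = I² R = (1.541)² × 2.04 = 4.846 W

4.85 W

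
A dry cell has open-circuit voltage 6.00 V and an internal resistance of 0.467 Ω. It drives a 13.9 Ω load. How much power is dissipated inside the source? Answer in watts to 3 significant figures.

The internal resistance carries the same current as the load; P_int = I²r.
I = ε / (r + R) = 6.00 / (0.467 + 13.9) = 0.4176 A
P_int = I² r = (0.4176)² × 0.467 = 0.08145 W

0.0814 W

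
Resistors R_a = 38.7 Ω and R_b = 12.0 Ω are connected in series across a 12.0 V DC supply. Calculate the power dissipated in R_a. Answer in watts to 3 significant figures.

2.17 W

In a series string the same current flows through every resistor — find that current, then P = I²R for the one we want.
R_total = 38.7 + 12.0 = 50.70 Ω
I = V / R_total = 12.0 / 50.70 = 0.2367 A
P_R_a = I² × R_a = (0.2367)² × 38.7 = 2.168 W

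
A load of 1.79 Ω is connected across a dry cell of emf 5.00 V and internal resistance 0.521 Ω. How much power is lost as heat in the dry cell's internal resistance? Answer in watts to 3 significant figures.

2.44 W

The source's internal resistance is just another series element carrying I; its dissipation is I²r.
I = ε / (r + R) = 5.00 / (0.521 + 1.79) = 2.164 A
P_int = I² r = (2.164)² × 0.521 = 2.439 W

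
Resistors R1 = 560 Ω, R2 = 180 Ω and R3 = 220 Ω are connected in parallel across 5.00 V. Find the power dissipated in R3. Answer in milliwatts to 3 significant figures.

Parallel branches share the same voltage; P = V²/R gives the branch power in one step.
P_R3 = V² / R3 = (5.00)² / 220 Ω = 0.1136 W

114 mW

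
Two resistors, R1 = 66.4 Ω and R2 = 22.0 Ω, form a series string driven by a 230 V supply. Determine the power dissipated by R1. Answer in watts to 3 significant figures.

The current is common to all series resistors; compute it, then apply P = I²R for the target.
R_total = 66.4 + 22.0 = 88.40 Ω
I = V / R_total = 230 / 88.40 = 2.602 A
P_R1 = I² × R1 = (2.602)² × 66.4 = 449.5 W

449 W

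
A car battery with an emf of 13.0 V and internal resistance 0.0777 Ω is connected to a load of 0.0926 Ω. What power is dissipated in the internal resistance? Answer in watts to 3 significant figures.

453 W

r is in series with the load, so it carries the full circuit current — the loss in it is I²r.
I = ε / (r + R) = 13.0 / (0.0777 + 0.0926) = 76.34 A
P_int = I² r = (76.34)² × 0.0777 = 452.8 W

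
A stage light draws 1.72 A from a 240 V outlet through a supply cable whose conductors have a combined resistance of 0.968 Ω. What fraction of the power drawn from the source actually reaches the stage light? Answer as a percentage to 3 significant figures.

The supply cable carries the full 1.72 A.
P_line = I² R_line = (1.720)² × 0.968 = 2.864 W
P_source = V I = 240 × 1.720 = 412.8 W; P_load = 409.9 W
η = P_load / P_source = 409.9 / 412.8 = 0.9931

99.3 %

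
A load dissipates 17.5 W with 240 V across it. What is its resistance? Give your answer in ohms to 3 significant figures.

3290 Ω

The two known quantities fix the third via R = V² / P.
R = (240)² / 17.5 = 3291 Ω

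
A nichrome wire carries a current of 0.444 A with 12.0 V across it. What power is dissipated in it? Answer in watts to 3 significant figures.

5.33 W

Since both terminal voltage and current are stated, P = V I gives the power in one step.
P = 12.0 V × 0.4440 A = 5.328 W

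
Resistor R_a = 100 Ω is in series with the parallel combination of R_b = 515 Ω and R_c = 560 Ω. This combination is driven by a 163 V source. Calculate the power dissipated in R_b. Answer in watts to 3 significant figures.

27.4 W

Reduce the parallel pair to R_p first; the network is then a simple series string.
R_p = (515×560)/(515+560) = 268.3 Ω
R_total = 100 + 268.3 = 368.3 Ω
I = V / R_total = 163 / 368.3 = 0.4426 A
Voltage across the parallel pair: V_p = I × R_p = 0.4426 × 268.3 = 118.7 V
R_b is across V_p, so use P = V²/R for that branch.
P_R_b = (118.7)² / 515 = 27.38 W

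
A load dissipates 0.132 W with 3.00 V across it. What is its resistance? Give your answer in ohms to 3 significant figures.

The two known quantities fix the third via R = V² / P.
R = (3.00)² / 0.132 = 68.18 Ω

68.2 Ω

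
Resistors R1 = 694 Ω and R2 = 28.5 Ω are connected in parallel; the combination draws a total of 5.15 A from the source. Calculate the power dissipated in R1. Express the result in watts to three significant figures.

28.6 W

We need the common branch voltage; get it from I_total × R_eq, then P = V²/R for the branch.
1/R_eq = 1/694 + 1/28.5 ⇒ R_eq = 27.38 Ω
V = I_total × R_eq = 5.150 × 27.38 = 141.0 V
P_R1 = V² / R1 = (141.0)² / 694 = 28.64 W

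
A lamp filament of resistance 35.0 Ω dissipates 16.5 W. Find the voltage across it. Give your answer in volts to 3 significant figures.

24.0 V

Inverting the appropriate power form: V = √(P R).
V = √(16.5 × 35.0) = 24.03 V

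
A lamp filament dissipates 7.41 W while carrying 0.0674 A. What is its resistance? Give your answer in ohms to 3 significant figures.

1630 Ω

Rearranging the power relation for the two known quantities gives R = P / I².
R = 7.41 / (0.06740)² = 1631 Ω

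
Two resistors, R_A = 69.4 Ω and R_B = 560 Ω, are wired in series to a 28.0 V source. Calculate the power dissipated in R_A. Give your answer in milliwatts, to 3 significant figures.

137 mW

Since the resistors are in series they all carry the loop current I = V/R_total; the power in any one is I²R.
R_total = 69.4 + 560 = 629.4 Ω
I = V / R_total = 28.0 / 629.4 = 0.04449 A
P_R_A = I² × R_A = (0.04449)² × 69.4 = 0.1373 W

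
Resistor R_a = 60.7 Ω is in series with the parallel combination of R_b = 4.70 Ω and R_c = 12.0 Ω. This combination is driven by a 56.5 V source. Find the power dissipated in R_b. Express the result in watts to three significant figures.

1.89 W

First combine the parallel branches into one equivalent R_p, then R_a + R_p is a series pair.
R_p = (4.70×12.0)/(4.70+12.0) = 3.377 Ω
R_total = 60.7 + 3.377 = 64.08 Ω
I = V / R_total = 56.5 / 64.08 = 0.8817 A
Voltage across the parallel pair: V_p = I × R_p = 0.8817 × 3.377 = 2.978 V
R_b is across V_p, so use P = V²/R for that branch.
P_R_b = (2.978)² / 4.70 = 1.887 W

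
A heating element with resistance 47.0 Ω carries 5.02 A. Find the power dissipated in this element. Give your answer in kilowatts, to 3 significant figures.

With I and R stated, P = I²R applies in one step.
P = (5.020 A)² × 47.0 Ω = 1184 W

1.18 kW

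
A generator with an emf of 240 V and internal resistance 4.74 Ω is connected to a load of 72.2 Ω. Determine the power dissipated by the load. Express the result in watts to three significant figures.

With r and R in series, I = ε/(r+R); the load dissipates I²R.
I = ε / (r + R) = 240 / (4.74 + 72.2) = 3.119 A
P_load = I² R = (3.119)² × 72.2 = 702.5 W

703 W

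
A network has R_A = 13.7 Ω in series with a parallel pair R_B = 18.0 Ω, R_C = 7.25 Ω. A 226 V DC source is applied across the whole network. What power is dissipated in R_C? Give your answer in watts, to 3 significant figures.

529 W

Collapse R_B‖R_C to a single equivalent, reducing the network to two series elements.
R_p = (18.0×7.25)/(18.0+7.25) = 5.168 Ω
R_total = 13.7 + 5.168 = 18.87 Ω
I = V / R_total = 226 / 18.87 = 11.98 A
Voltage across the parallel pair: V_p = I × R_p = 11.98 × 5.168 = 61.90 V
With V_p across R_C, its power is V_p²/R_C.
P_R_C = (61.90)² / 7.25 = 528.6 W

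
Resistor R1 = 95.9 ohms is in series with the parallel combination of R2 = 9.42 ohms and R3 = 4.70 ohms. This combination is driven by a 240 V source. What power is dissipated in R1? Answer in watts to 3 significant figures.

563 W

First combine the parallel branches into one equivalent R_p, then R1 + R_p is a series pair.
R_p = (9.42×4.70)/(9.42+4.70) = 3.136 Ω
R_total = 95.9 + 3.136 = 99.04 Ω
I = V / R_total = 240 / 99.04 = 2.423 A
All the current flows through R1; use P = I²R.
P_R1 = (2.423)² × 95.9 = 563.2 W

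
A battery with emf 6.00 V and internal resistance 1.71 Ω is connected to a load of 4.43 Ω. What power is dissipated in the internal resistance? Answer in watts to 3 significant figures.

The source's internal resistance is just another series element carrying I; its dissipation is I²r.
I = ε / (r + R) = 6.00 / (1.71 + 4.43) = 0.9772 A
P_int = I² r = (0.9772)² × 1.71 = 1.633 W

1.63 W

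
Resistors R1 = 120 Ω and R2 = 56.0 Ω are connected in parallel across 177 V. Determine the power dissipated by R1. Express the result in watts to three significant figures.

261 W

R1 sits directly across the source, so P = V²/R with V = 177 V.
P_R1 = V² / R1 = (177)² / 120 Ω = 261.1 W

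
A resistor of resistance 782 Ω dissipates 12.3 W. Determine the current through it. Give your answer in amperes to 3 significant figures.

0.125 A

Inverting the appropriate power form: I = √(P / R).
I = √(12.3 / 782) = 0.1254 A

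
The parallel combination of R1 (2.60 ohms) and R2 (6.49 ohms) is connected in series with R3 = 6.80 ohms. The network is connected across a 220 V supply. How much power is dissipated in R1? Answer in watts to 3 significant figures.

856 W

Combine R1 and R2 into their parallel equivalent first, reducing the network to two series resistors.
R_p = (2.60×6.49)/(2.60+6.49) = 1.856 Ω
R_total = R_p + 6.80 = 1.856 + 6.80 = 8.656 Ω
I = V / R_total = 220 / 8.656 = 25.41 A
Voltage across the parallel pair: V_p = I × R_p = 25.41 × 1.856 = 47.18 V
Use P = V²/R for R1 with V = V_p.
P_R1 = (47.18)² / 2.60 = 856.1 W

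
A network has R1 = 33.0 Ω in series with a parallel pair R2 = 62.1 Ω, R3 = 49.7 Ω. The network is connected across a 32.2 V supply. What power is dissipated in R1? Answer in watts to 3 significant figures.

9.32 W

First combine the parallel branches into one equivalent R_p, then R1 + R_p is a series pair.
R_p = (62.1×49.7)/(62.1+49.7) = 27.61 Ω
R_total = 33.0 + 27.61 = 60.61 Ω
I = V / R_total = 32.2 / 60.61 = 0.5313 A
R1 is in the main series path, so its power is I²R1.
P_R1 = (0.5313)² × 33.0 = 9.315 W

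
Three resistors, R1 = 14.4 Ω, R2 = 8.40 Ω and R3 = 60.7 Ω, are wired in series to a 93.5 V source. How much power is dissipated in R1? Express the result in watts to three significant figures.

18.1 W

Since the resistors are in series they all carry the loop current I = V/R_total; the power in any one is I²R.
R_total = 14.4 + 8.40 + 60.7 = 83.50 Ω
I = V / R_total = 93.5 / 83.50 = 1.120 A
P_R1 = I² × R1 = (1.120)² × 14.4 = 18.06 W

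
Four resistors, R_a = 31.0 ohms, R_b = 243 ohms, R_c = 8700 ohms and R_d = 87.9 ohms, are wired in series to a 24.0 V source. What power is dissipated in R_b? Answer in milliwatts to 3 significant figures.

The current is common to all series resistors; compute it, then apply P = I²R for the target.
R_total = 31.0 + 243 + 8700 + 87.9 = 9062 Ω
I = V / R_total = 24.0 / 9062 = 0.002648 A
P_R_b = I² × R_b = (0.002648)² × 243 = 0.001704 W

1.70 mW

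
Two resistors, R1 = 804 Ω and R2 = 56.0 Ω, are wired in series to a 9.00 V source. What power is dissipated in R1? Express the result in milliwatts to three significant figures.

88.1 mW

Every series element carries the same I. Get I from the total resistance, then P = I² × R1.
R_total = 804 + 56.0 = 860.0 Ω
I = V / R_total = 9.00 / 860.0 = 0.01047 A
P_R1 = I² × R1 = (0.01047)² × 804 = 0.08805 W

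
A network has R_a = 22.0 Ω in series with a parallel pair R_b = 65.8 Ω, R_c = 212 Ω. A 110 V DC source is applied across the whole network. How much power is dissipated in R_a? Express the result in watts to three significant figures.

51.0 W

Collapse R_b‖R_c to a single equivalent, reducing the network to two series elements.
R_p = (65.8×212)/(65.8+212) = 50.21 Ω
R_total = 22.0 + 50.21 = 72.21 Ω
I = V / R_total = 110 / 72.21 = 1.523 A
All the current flows through R_a; use P = I²R.
P_R_a = (1.523)² × 22.0 = 51.05 W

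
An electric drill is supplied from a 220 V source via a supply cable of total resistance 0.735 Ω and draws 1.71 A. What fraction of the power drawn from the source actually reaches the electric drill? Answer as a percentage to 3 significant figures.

99.4 %

The supply cable carries the full 1.71 A.
P_line = I² R_line = (1.710)² × 0.735 = 2.149 W
P_source = V I = 220 × 1.710 = 376.2 W; P_load = 374.1 W
η = P_load / P_source = 374.1 / 376.2 = 0.9943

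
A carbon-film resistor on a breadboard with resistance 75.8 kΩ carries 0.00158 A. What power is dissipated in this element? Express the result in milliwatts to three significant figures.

189 mW

Knowing I and R, the power is just I²R — no need to find V first.
P = (0.001580 A)² × 75800 Ω = 0.1892 W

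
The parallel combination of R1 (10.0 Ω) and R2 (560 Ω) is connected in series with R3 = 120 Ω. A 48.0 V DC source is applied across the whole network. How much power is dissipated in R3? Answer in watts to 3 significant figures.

16.4 W

Combine R1 and R2 into their parallel equivalent first, reducing the network to two series resistors.
R_p = (10.0×560)/(10.0+560) = 9.825 Ω
R_total = R_p + 120 = 9.825 + 120 = 129.8 Ω
I = V / R_total = 48.0 / 129.8 = 0.3697 A
R3 is the series element, so its power is I²R.
P_R3 = (0.3697)² × 120 = 16.40 W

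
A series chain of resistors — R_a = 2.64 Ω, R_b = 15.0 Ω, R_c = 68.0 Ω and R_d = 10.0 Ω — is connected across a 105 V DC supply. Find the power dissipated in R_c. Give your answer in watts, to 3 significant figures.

The current is common to all series resistors; compute it, then apply P = I²R for the target.
R_total = 2.64 + 15.0 + 68.0 + 10.0 = 95.64 Ω
I = V / R_total = 105 / 95.64 = 1.098 A
P_R_c = I² × R_c = (1.098)² × 68.0 = 81.96 W

82.0 W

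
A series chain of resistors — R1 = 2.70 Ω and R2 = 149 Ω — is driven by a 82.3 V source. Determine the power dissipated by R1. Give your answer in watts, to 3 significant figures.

Series elements share the same current, so find I first, then use P = I²R.
R_total = 2.70 + 149 = 151.7 Ω
I = V / R_total = 82.3 / 151.7 = 0.5425 A
P_R1 = I² × R1 = (0.5425)² × 2.70 = 0.7947 W

0.795 W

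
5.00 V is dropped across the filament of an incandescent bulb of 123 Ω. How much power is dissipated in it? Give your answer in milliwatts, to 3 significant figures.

203 mW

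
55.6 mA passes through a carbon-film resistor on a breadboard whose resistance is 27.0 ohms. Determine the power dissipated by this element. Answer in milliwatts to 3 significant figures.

83.5 mW

The current through and the resistance of the element are both given; use P = I²R.
P = (0.05560 A)² × 27.0 Ω = 0.08347 W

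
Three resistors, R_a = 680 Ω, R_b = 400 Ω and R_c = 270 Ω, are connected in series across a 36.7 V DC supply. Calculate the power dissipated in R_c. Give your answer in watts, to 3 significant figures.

Every series element carries the same I. Get I from the total resistance, then P = I² × R_c.
R_total = 680 + 400 + 270 = 1350 Ω
I = V / R_total = 36.7 / 1350 = 0.02719 A
P_R_c = I² × R_c = (0.02719)² × 270 = 0.1995 W

0.200 W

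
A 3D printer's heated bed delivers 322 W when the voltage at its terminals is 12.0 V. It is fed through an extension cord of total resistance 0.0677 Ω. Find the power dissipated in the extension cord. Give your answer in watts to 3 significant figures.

48.7 W

The extension cord and load are in series, so the same current flows in both; the loss is I²R_line.
I = P / V = 322 / 12.0 = 26.83 A through the extension cord.
P_line = I² R_line = (26.83)² × 0.0677 = 48.75 W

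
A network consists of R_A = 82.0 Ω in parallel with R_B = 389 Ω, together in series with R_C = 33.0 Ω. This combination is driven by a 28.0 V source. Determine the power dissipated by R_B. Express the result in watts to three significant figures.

0.911 W

Combine R_A and R_B into their parallel equivalent first, reducing the network to two series resistors.
R_p = (82.0×389)/(82.0+389) = 67.72 Ω
R_total = R_p + 33.0 = 67.72 + 33.0 = 100.7 Ω
I = V / R_total = 28.0 / 100.7 = 0.2780 A
Voltage across the parallel pair: V_p = I × R_p = 0.2780 × 67.72 = 18.83 V
R_B has V_p across it, so P = V_p²/R_B.
P_R_B = (18.83)² / 389 = 0.9111 W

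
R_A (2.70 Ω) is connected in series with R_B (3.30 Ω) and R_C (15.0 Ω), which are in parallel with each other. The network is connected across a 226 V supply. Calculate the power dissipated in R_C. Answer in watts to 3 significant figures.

Reduce the parallel pair to R_p first; the network is then a simple series string.
R_p = (3.30×15.0)/(3.30+15.0) = 2.705 Ω
R_total = 2.70 + 2.705 = 5.405 Ω
I = V / R_total = 226 / 5.405 = 41.81 A
Voltage across the parallel pair: V_p = I × R_p = 41.81 × 2.705 = 113.1 V
R_C sees V_p directly, so P = V_p² / R_C.
P_R_C = (113.1)² / 15.0 = 852.8 W

853 W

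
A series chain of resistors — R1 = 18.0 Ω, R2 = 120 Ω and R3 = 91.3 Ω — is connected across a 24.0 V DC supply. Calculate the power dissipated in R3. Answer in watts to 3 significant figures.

Series elements share the same current, so find I first, then use P = I²R.
R_total = 18.0 + 120 + 91.3 = 229.3 Ω
I = V / R_total = 24.0 / 229.3 = 0.1047 A
P_R3 = I² × R3 = (0.1047)² × 91.3 = 1.000 W

1.00 W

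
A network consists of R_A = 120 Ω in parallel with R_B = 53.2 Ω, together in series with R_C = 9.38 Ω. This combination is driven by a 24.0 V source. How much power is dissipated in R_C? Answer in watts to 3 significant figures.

First find R_p for the parallel pair, then treat R_p + R_C as a series loop.
R_p = (120×53.2)/(120+53.2) = 36.86 Ω
R_total = R_p + 9.38 = 36.86 + 9.38 = 46.24 Ω
I = V / R_total = 24.0 / 46.24 = 0.5190 A
R_C is the series element, so its power is I²R.
P_R_C = (0.5190)² × 9.38 = 2.527 W

2.53 W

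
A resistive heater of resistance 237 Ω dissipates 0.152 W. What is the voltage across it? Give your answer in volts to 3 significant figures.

6.00 V

Rearranging the power relation for the two known quantities gives V = √(P R).
V = √(0.152 × 237) = 6.002 V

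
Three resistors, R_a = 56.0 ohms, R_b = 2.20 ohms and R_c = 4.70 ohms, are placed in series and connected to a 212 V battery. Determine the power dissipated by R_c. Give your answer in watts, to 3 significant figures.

53.4 W

Every series element carries the same I. Get I from the total resistance, then P = I² × R_c.
R_total = 56.0 + 2.20 + 4.70 = 62.90 Ω
I = V / R_total = 212 / 62.90 = 3.370 A
P_R_c = I² × R_c = (3.370)² × 4.70 = 53.39 W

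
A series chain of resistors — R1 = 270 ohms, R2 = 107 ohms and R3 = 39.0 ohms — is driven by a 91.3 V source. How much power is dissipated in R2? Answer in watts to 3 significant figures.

In a series string the same current flows through every resistor — find that current, then P = I²R for the one we want.
R_total = 270 + 107 + 39.0 = 416.0 Ω
I = V / R_total = 91.3 / 416.0 = 0.2195 A
P_R2 = I² × R2 = (0.2195)² × 107 = 5.154 W

5.15 W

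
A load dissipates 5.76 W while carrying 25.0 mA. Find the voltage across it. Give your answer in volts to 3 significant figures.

230 V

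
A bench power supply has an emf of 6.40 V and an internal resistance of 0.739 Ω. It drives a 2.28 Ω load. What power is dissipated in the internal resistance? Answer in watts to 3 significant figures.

3.32 W

Internal loss is I²r, with I set by the total series resistance r+R.
I = ε / (r + R) = 6.40 / (0.739 + 2.28) = 2.120 A
P_int = I² r = (2.120)² × 0.739 = 3.321 W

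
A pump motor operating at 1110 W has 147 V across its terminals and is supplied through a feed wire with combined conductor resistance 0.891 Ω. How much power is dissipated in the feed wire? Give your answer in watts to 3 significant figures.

Line loss is just I²R for the cable — we know both I and R_line directly.
I = P / V = 1110 / 147 = 7.551 A through the feed wire.
P_line = I² R_line = (7.551)² × 0.891 = 50.80 W

50.8 W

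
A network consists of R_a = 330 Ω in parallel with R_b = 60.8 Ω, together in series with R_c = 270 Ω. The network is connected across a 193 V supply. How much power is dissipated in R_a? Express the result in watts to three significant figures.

Reduce the parallel combination to a single R_p; the circuit then becomes R_p in series with the remaining resistor.
R_p = (330×60.8)/(330+60.8) = 51.34 Ω
R_total = R_p + 270 = 51.34 + 270 = 321.3 Ω
I = V / R_total = 193 / 321.3 = 0.6006 A
Voltage across the parallel pair: V_p = I × R_p = 0.6006 × 51.34 = 30.84 V
R_a sits across V_p; its power is V_p²/R.
P_R_a = (30.84)² / 330 = 2.881 W

2.88 W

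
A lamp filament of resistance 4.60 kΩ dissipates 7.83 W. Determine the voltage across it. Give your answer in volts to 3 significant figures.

190 V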